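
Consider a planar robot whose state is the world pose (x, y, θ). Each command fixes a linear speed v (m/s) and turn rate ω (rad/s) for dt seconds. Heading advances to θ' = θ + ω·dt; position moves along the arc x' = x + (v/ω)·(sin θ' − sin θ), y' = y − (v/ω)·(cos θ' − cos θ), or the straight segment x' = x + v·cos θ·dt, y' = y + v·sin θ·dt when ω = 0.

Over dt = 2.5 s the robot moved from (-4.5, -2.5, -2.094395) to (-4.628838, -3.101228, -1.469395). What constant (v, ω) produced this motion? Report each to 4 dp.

v = 0.2500, ω = 0.2500

Δθ = -1.469395 − -2.094395 = 0.625000
ω = Δθ/dt = 0.625000/2.5 = 0.2500
R = −Δy/(cos θ' − cos θ) = 1.0000
v = R·ω = 1.0000·0.2500 = 0.2500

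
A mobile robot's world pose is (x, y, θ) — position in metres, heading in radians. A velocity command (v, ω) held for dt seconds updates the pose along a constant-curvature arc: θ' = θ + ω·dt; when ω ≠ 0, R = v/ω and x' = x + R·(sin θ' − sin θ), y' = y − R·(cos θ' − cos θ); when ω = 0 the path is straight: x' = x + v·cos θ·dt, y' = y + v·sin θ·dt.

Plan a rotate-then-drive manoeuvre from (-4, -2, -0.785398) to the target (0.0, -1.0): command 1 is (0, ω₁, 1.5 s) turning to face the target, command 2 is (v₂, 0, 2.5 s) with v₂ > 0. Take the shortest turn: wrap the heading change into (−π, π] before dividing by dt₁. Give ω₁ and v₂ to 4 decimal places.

ω₁ = 0.6869, v₂ = 1.6492

heading to target = atan2(-1−-2, 0−-4) = 0.2450
Δθ = wrap(0.2450 − -0.7854) = 1.0304; ω₁ = Δθ/dt₁ = 0.6869
distance = √((0−-4)² + (-1−-2)²) = 4.1231; v₂ = distance/dt₂ = 1.6492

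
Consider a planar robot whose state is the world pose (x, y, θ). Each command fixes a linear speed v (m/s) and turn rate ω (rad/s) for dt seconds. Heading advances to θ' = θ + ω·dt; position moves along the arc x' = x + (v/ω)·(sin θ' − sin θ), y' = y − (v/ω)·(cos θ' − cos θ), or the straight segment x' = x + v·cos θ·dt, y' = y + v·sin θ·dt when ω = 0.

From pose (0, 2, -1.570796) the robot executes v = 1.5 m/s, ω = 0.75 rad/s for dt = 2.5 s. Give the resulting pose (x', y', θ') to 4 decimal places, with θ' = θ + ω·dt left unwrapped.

θ' = -1.5708 + 0.75·2.5 = 0.3042
R = v/ω = 1.5/0.75 = 2.0000
x' = 0 + 2.0000·(sin 0.3042 − sin -1.5708) = 2.5991
y' = 2 − 2.0000·(cos 0.3042 − cos -1.5708) = 0.0918

(2.5991, 0.0918, 0.3042)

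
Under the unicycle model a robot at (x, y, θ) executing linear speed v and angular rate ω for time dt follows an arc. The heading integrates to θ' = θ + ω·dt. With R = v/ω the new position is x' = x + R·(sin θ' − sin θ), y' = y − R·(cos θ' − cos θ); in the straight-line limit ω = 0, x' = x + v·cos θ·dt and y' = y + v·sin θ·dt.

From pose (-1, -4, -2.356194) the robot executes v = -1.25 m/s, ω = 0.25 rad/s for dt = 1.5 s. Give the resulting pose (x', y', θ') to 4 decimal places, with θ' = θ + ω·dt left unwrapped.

θ' = -2.3562 + 0.25·1.5 = -1.9812
R = v/ω = -1.25/0.25 = -5.0000
x' = -1 + -5.0000·(sin -1.9812 − sin -2.3562) = 0.0493
y' = -4 − -5.0000·(cos -1.9812 − cos -2.3562) = -2.4593

(0.0493, -2.4593, -1.9812)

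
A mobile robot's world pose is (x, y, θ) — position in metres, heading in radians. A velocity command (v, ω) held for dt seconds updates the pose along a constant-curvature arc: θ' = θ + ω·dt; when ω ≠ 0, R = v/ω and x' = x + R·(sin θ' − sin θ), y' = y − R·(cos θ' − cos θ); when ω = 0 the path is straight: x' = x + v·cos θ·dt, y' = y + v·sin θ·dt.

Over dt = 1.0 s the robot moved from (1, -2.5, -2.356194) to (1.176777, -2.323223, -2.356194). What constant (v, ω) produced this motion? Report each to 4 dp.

Δθ = -2.356194 − -2.356194 = 0.000000
ω = Δθ/dt = 0.000000/1.0 = 0.0000
ω = 0 → v = (Δx·cos θ + Δy·sin θ)/dt = -0.2500

v = -0.2500, ω = 0.0000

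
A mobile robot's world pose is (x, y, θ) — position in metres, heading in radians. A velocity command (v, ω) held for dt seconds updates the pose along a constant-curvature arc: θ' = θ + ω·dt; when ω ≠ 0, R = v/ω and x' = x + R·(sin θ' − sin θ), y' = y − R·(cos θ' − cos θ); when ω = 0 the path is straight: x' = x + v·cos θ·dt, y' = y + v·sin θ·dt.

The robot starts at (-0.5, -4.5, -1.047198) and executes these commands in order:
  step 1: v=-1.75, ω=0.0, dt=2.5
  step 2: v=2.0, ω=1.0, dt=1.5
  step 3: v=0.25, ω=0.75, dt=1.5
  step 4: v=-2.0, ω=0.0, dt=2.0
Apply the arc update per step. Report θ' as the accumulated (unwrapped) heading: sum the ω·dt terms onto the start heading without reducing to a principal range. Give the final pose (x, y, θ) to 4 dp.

step 1: θ'=-1.0472 (straight) → pose (-2.6875, -0.7111, -1.0472)
step 2: θ'=0.4528 (R=2.0000) → pose (-0.0805, -1.5096, 0.4528)
step 3: θ'=1.5778 (R=0.3333) → pose (0.1070, -1.2075, 1.5778)
step 4: θ'=1.5778 (straight) → pose (0.1350, -5.2074, 1.5778)

(0.1350, -5.2074, 1.5778)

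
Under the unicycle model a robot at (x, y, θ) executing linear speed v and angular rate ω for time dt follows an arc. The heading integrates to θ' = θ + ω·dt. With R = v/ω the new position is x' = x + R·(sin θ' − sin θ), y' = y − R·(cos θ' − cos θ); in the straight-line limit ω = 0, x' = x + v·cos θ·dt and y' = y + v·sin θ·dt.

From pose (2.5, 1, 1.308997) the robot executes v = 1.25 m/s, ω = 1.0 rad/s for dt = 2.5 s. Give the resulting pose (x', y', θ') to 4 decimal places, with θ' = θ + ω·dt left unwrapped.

θ' = 1.3090 + 1.0·2.5 = 3.8090
R = v/ω = 1.25/1.0 = 1.2500
x' = 2.5 + 1.2500·(sin 3.8090 − sin 1.3090) = 0.5189
y' = 1 − 1.2500·(cos 3.8090 − cos 1.3090) = 2.3053

(0.5189, 2.3053, 3.8090)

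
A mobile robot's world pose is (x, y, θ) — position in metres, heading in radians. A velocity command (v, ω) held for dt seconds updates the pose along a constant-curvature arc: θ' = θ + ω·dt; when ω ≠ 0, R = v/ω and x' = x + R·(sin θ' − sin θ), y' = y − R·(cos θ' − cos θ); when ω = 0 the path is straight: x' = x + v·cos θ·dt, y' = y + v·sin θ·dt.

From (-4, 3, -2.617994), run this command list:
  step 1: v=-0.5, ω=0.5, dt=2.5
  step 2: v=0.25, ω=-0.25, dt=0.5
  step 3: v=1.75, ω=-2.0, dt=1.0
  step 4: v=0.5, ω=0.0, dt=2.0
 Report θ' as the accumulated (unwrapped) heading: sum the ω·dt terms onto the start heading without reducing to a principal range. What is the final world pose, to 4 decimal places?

(-5.6155, 3.3984, -3.4930)

step 1: θ'=-1.3680 (R=-1.0000) → pose (-3.5205, 4.0674, -1.3680)
step 2: θ'=-1.4930 (R=-1.0000) → pose (-3.5030, 3.9437, -1.4930)
step 3: θ'=-3.4930 (R=-0.8750) → pose (-4.6766, 3.0542, -3.4930)
step 4: θ'=-3.4930 (straight) → pose (-5.6155, 3.3984, -3.4930)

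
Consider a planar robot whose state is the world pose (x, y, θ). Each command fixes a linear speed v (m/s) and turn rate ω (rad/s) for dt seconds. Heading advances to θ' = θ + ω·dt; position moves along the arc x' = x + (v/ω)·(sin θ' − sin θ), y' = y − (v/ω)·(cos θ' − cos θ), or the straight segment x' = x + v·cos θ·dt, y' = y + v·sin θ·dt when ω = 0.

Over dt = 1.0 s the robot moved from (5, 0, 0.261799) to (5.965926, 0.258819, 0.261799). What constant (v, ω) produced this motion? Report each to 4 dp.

v = 1.0000, ω = 0.0000

Δθ = 0.261799 − 0.261799 = 0.000000
ω = Δθ/dt = 0.000000/1.0 = 0.0000
ω = 0 → v = (Δx·cos θ + Δy·sin θ)/dt = 1.0000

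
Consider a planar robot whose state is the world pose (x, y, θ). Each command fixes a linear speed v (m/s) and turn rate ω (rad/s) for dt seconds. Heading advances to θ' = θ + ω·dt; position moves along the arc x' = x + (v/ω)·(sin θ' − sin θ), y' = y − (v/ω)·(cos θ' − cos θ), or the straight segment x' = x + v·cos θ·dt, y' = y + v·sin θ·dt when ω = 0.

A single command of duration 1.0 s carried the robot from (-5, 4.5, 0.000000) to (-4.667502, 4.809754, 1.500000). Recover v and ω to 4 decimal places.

v = 0.5000, ω = 1.5000

Δθ = 1.500000 − 0.000000 = 1.500000
ω = Δθ/dt = 1.500000/1.0 = 1.5000
R = Δx/(sin θ' − sin θ) = 0.3333
v = R·ω = 0.3333·1.5000 = 0.5000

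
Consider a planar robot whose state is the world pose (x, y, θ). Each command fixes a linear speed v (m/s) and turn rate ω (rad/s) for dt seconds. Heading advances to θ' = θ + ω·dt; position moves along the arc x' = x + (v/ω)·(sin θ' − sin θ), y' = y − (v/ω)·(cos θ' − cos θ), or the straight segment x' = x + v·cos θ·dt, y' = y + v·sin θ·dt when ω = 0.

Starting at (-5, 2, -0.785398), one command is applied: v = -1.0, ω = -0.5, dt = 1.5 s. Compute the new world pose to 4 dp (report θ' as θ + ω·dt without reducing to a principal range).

(-5.5845, 3.3434, -1.5354)

θ' = -0.7854 + -0.5·1.5 = -1.5354
R = v/ω = -1.0/-0.5 = 2.0000
x' = -5 + 2.0000·(sin -1.5354 − sin -0.7854) = -5.5845
y' = 2 − 2.0000·(cos -1.5354 − cos -0.7854) = 3.3434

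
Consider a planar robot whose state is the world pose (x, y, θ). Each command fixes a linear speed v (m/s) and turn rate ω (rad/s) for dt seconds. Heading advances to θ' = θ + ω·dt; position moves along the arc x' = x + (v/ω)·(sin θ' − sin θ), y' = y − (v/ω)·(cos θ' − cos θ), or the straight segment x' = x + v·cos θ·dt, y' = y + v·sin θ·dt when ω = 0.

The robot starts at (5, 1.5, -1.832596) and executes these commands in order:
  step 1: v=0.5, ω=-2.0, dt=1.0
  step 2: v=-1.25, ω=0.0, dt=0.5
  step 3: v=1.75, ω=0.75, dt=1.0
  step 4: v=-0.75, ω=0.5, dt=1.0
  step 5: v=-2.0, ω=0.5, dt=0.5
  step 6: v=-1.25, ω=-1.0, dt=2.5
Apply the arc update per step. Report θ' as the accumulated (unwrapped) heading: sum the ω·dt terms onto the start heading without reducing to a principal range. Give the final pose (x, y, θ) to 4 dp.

step 1: θ'=-3.8326 (R=-0.2500) → pose (4.5992, 1.3721, -3.8326)
step 2: θ'=-3.8326 (straight) → pose (5.0808, 0.9737, -3.8326)
step 3: θ'=-3.0826 (R=2.3333) → pose (3.4562, 1.5049, -3.0826)
step 4: θ'=-2.5826 (R=-1.5000) → pose (4.1632, 1.7306, -2.5826)
step 5: θ'=-2.3326 (R=-4.0000) → pose (4.9363, 2.3609, -2.3326)
step 6: θ'=-4.8326 (R=1.2500) → pose (7.0818, 1.3482, -4.8326)

(7.0818, 1.3482, -4.8326)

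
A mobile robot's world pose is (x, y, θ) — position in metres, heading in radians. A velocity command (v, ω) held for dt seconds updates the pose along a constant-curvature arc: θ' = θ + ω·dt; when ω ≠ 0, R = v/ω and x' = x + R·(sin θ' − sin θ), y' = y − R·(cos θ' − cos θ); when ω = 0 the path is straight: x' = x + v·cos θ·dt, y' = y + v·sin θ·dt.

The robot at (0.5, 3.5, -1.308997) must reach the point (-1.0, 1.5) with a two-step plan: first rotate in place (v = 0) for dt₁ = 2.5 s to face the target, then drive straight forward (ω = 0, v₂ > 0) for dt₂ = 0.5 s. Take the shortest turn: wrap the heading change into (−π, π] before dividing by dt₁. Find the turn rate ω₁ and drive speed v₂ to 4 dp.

ω₁ = -0.3621, v₂ = 5.0000

heading to target = atan2(1.5−3.5, -1−0.5) = -2.2143
Δθ = wrap(-2.2143 − -1.3090) = -0.9053; ω₁ = Δθ/dt₁ = -0.3621
distance = √((-1−0.5)² + (1.5−3.5)²) = 2.5000; v₂ = distance/dt₂ = 5.0000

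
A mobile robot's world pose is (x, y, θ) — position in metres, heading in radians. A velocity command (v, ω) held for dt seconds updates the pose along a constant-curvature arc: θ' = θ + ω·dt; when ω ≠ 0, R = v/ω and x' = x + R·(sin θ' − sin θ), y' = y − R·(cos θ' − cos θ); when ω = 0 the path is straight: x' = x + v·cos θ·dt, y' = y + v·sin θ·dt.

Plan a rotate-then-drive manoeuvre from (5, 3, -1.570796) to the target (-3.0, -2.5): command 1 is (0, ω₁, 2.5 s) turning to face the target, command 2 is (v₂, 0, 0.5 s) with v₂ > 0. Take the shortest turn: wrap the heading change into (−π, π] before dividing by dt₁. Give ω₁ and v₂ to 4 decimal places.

heading to target = atan2(-2.5−3, -3−5) = -2.5393
Δθ = wrap(-2.5393 − -1.5708) = -0.9685; ω₁ = Δθ/dt₁ = -0.3874
distance = √((-3−5)² + (-2.5−3)²) = 9.7082; v₂ = distance/dt₂ = 19.4165

ω₁ = -0.3874, v₂ = 19.4165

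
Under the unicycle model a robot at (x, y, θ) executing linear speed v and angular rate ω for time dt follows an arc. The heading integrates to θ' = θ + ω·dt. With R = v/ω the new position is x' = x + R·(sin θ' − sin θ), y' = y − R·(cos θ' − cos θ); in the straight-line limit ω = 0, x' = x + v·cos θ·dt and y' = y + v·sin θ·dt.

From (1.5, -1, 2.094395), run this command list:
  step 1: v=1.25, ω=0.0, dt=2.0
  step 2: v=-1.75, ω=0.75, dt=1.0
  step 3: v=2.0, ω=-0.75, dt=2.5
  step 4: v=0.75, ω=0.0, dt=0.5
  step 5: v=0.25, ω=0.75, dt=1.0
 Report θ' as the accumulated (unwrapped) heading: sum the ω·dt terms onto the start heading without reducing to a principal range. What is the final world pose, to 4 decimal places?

(0.4365, 4.7064, 1.7194)

step 1: θ'=2.0944 (straight) → pose (0.2500, 1.1651, 2.0944)
step 2: θ'=2.8444 (R=-2.3333) → pose (1.5874, 0.1007, 2.8444)
step 3: θ'=0.9694 (R=-2.6667) → pose (0.1696, 4.1592, 0.9694)
step 4: θ'=0.9694 (straight) → pose (0.3817, 4.4685, 0.9694)
step 5: θ'=1.7194 (R=0.3333) → pose (0.4365, 4.7064, 1.7194)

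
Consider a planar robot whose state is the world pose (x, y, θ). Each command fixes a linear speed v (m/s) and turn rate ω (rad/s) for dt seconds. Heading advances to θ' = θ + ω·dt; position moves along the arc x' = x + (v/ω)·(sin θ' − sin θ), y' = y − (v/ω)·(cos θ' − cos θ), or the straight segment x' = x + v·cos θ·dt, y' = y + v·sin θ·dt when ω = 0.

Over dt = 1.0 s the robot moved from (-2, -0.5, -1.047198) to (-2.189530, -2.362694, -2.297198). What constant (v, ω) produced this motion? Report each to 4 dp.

Δθ = -2.297198 − -1.047198 = -1.250000
ω = Δθ/dt = -1.250000/1.0 = -1.2500
R = −Δy/(cos θ' − cos θ) = -1.6000
v = R·ω = -1.6000·-1.2500 = 2.0000

v = 2.0000, ω = -1.2500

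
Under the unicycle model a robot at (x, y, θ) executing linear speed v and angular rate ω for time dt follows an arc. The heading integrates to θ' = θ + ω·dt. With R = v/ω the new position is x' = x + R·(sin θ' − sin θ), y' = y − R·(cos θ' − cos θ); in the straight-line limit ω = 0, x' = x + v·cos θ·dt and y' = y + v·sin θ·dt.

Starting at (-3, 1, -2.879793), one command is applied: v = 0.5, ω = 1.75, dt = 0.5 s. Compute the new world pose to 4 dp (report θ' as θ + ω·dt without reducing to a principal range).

(-3.1853, 0.8442, -2.0048)

θ' = -2.8798 + 1.75·0.5 = -2.0048
R = v/ω = 0.5/1.75 = 0.2857
x' = -3 + 0.2857·(sin -2.0048 − sin -2.8798) = -3.1853
y' = 1 − 0.2857·(cos -2.0048 − cos -2.8798) = 0.8442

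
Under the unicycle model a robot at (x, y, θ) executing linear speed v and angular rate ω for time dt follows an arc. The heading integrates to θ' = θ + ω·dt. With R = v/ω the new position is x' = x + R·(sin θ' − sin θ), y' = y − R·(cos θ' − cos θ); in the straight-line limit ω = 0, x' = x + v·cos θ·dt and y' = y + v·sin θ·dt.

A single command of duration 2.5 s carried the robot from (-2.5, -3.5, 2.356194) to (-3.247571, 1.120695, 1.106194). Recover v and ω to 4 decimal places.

v = 2.0000, ω = -0.5000

Δθ = 1.106194 − 2.356194 = -1.250000
ω = Δθ/dt = -1.250000/2.5 = -0.5000
R = −Δy/(cos θ' − cos θ) = -4.0000
v = R·ω = -4.0000·-0.5000 = 2.0000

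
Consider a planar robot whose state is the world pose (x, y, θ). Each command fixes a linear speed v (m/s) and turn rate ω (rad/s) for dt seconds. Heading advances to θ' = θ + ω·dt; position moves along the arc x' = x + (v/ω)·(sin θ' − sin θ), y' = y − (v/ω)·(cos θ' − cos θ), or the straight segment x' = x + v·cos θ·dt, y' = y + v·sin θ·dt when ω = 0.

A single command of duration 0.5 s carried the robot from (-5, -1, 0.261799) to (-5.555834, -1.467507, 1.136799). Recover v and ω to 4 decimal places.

v = -1.5000, ω = 1.7500

Δθ = 1.136799 − 0.261799 = 0.875000
ω = Δθ/dt = 0.875000/0.5 = 1.7500
R = Δx/(sin θ' − sin θ) = -0.8571
v = R·ω = -0.8571·1.7500 = -1.5000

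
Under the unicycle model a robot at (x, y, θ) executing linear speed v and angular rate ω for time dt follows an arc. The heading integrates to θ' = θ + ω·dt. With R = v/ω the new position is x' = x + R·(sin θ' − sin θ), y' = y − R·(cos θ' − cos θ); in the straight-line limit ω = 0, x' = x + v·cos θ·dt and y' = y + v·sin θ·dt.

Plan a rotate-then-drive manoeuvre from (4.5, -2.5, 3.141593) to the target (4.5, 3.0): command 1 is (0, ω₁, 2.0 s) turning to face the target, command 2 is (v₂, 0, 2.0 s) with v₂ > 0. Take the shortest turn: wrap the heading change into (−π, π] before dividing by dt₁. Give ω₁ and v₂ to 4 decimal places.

heading to target = atan2(3−-2.5, 4.5−4.5) = 1.5708
Δθ = wrap(1.5708 − 3.1416) = -1.5708; ω₁ = Δθ/dt₁ = -0.7854
distance = √((4.5−4.5)² + (3−-2.5)²) = 5.5000; v₂ = distance/dt₂ = 2.7500

ω₁ = -0.7854, v₂ = 2.7500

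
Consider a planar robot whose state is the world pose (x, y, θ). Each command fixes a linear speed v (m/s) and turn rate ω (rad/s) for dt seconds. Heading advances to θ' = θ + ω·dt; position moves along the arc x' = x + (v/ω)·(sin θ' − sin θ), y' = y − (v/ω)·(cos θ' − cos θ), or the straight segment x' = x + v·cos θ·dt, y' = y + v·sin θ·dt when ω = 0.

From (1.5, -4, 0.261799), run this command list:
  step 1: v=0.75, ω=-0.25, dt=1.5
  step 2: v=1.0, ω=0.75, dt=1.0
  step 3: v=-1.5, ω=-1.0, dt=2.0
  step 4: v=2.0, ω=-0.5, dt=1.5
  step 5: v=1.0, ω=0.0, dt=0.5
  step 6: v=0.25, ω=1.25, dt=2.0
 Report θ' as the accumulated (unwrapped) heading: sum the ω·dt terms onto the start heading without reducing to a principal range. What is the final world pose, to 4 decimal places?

step 1: θ'=-0.1132 (R=-3.0000) → pose (2.6153, -3.9170, -0.1132)
step 2: θ'=0.6368 (R=1.3333) → pose (3.5588, -3.6642, 0.6368)
step 3: θ'=-1.3632 (R=1.5000) → pose (1.1990, -2.7673, -1.3632)
step 4: θ'=-2.1132 (R=-4.0000) → pose (0.7108, -5.6566, -2.1132)
step 5: θ'=-2.1132 (straight) → pose (0.4527, -6.0848, -2.1132)
step 6: θ'=0.3868 (R=0.2000) → pose (0.6995, -6.3733, 0.3868)

(0.6995, -6.3733, 0.3868)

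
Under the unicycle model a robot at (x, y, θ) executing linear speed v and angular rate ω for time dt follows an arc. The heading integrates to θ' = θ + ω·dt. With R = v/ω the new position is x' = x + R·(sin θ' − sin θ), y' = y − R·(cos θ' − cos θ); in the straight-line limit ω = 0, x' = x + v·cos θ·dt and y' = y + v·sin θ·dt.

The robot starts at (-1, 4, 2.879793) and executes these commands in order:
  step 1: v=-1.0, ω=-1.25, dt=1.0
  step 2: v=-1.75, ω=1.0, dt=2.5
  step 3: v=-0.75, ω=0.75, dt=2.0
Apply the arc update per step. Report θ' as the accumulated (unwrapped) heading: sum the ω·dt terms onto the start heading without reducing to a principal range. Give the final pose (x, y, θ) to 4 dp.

(2.5727, 3.7590, 5.6298)

step 1: θ'=1.6298 (R=0.8000) → pose (-0.4084, 3.2744, 1.6298)
step 2: θ'=4.1298 (R=-1.7500) → pose (2.7998, 2.4148, 4.1298)
step 3: θ'=5.6298 (R=-1.0000) → pose (2.5727, 3.7590, 5.6298)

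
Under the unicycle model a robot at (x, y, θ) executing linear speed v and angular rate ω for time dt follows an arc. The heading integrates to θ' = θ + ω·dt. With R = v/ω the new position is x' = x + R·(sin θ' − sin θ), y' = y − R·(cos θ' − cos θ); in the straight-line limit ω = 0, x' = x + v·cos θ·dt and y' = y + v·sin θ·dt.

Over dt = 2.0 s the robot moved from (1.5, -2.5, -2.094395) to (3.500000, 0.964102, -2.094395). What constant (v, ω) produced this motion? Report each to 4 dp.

Δθ = -2.094395 − -2.094395 = 0.000000
ω = Δθ/dt = 0.000000/2.0 = 0.0000
ω = 0 → v = (Δx·cos θ + Δy·sin θ)/dt = -2.0000

v = -2.0000, ω = 0.0000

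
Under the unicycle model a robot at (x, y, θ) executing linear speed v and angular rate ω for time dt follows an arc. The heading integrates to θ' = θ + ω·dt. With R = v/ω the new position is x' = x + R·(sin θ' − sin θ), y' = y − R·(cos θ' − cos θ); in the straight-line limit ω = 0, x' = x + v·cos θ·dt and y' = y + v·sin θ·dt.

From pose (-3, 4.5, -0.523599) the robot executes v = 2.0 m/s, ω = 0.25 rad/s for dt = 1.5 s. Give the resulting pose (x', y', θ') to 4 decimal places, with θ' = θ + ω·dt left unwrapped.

(-0.1844, 3.5164, -0.1486)

θ' = -0.5236 + 0.25·1.5 = -0.1486
R = v/ω = 2.0/0.25 = 8.0000
x' = -3 + 8.0000·(sin -0.1486 − sin -0.5236) = -0.1844
y' = 4.5 − 8.0000·(cos -0.1486 − cos -0.5236) = 3.5164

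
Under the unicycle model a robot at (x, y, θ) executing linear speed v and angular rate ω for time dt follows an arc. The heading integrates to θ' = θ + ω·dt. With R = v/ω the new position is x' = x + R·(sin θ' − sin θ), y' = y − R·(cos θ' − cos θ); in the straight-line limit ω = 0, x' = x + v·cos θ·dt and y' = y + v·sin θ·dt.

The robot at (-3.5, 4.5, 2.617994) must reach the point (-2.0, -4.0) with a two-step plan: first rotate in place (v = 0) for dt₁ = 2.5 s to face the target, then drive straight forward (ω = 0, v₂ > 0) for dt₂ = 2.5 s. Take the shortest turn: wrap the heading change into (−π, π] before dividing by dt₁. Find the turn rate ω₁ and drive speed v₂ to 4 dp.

heading to target = atan2(-4−4.5, -2−-3.5) = -1.3961
Δθ = wrap(-1.3961 − 2.6180) = 2.2691; ω₁ = Δθ/dt₁ = 0.9076
distance = √((-2−-3.5)² + (-4−4.5)²) = 8.6313; v₂ = distance/dt₂ = 3.4525

ω₁ = 0.9076, v₂ = 3.4525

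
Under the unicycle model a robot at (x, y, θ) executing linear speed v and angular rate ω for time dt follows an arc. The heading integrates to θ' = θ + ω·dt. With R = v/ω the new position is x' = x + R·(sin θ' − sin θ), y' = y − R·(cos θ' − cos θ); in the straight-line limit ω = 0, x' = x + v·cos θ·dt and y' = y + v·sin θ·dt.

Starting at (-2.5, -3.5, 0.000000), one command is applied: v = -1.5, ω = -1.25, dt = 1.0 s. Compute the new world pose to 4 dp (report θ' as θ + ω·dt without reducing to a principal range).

(-3.6388, -2.6784, -1.2500)

θ' = 0.0000 + -1.25·1.0 = -1.2500
R = v/ω = -1.5/-1.25 = 1.2000
x' = -2.5 + 1.2000·(sin -1.2500 − sin 0.0000) = -3.6388
y' = -3.5 − 1.2000·(cos -1.2500 − cos 0.0000) = -2.6784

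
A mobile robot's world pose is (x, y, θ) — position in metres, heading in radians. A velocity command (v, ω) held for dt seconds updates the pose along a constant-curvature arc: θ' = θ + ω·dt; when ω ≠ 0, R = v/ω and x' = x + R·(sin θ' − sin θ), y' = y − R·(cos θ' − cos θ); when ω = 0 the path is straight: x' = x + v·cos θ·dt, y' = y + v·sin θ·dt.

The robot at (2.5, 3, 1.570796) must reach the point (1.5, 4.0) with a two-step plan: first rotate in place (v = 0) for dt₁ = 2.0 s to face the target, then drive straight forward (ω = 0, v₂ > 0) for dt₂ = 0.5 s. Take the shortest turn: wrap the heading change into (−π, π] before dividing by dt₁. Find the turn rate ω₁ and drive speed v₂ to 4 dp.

heading to target = atan2(4−3, 1.5−2.5) = 2.3562
Δθ = wrap(2.3562 − 1.5708) = 0.7854; ω₁ = Δθ/dt₁ = 0.3927
distance = √((1.5−2.5)² + (4−3)²) = 1.4142; v₂ = distance/dt₂ = 2.8284

ω₁ = 0.3927, v₂ = 2.8284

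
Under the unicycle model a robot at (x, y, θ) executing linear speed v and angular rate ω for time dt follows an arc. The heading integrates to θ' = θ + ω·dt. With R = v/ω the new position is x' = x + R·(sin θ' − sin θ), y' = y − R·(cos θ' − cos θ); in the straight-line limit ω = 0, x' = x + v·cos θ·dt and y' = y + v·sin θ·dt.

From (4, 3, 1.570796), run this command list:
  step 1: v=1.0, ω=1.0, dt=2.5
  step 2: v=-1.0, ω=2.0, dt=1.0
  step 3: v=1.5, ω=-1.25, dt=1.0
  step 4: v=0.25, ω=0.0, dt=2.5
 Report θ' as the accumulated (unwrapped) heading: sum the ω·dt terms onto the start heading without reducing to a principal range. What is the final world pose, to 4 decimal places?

(2.9113, 2.7219, 4.8208)

step 1: θ'=4.0708 (R=1.0000) → pose (2.1989, 3.5985, 4.0708)
step 2: θ'=6.0708 (R=-0.5000) → pose (1.9037, 4.3865, 6.0708)
step 3: θ'=4.8208 (R=-1.2000) → pose (2.8437, 3.3433, 4.8208)
step 4: θ'=4.8208 (straight) → pose (2.9113, 2.7219, 4.8208)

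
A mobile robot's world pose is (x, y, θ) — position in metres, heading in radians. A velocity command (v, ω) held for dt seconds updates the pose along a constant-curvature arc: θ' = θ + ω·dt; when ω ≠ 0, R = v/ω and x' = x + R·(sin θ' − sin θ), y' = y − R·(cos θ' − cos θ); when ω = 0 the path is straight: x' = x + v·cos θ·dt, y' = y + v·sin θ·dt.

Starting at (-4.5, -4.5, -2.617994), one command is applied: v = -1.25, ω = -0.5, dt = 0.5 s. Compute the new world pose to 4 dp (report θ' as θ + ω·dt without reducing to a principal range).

θ' = -2.6180 + -0.5·0.5 = -2.8680
R = v/ω = -1.25/-0.5 = 2.5000
x' = -4.5 + 2.5000·(sin -2.8680 − sin -2.6180) = -3.9255
y' = -4.5 − 2.5000·(cos -2.8680 − cos -2.6180) = -4.2581

(-3.9255, -4.2581, -2.8680)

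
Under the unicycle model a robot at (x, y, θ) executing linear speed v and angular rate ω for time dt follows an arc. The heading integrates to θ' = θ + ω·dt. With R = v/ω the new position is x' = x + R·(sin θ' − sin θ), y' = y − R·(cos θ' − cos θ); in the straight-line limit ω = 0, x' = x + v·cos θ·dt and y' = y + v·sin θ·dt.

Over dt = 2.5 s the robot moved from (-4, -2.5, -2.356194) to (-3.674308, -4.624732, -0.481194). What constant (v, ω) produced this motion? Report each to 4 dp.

v = 1.0000, ω = 0.7500

Δθ = -0.481194 − -2.356194 = 1.875000
ω = Δθ/dt = 1.875000/2.5 = 0.7500
R = −Δy/(cos θ' − cos θ) = 1.3333
v = R·ω = 1.3333·0.7500 = 1.0000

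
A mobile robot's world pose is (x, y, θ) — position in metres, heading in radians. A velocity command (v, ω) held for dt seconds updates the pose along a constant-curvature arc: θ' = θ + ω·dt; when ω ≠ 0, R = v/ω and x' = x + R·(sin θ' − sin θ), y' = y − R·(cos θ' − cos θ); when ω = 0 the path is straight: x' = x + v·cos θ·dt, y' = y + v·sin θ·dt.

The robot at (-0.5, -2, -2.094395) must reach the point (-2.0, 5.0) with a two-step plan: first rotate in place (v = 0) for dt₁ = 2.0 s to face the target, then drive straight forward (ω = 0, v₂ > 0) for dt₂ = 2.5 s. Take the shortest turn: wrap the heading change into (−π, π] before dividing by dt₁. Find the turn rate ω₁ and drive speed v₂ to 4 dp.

ω₁ = -1.2035, v₂ = 2.8636

heading to target = atan2(5−-2, -2−-0.5) = 1.7819
Δθ = wrap(1.7819 − -2.0944) = -2.4069; ω₁ = Δθ/dt₁ = -1.2035
distance = √((-2−-0.5)² + (5−-2)²) = 7.1589; v₂ = distance/dt₂ = 2.8636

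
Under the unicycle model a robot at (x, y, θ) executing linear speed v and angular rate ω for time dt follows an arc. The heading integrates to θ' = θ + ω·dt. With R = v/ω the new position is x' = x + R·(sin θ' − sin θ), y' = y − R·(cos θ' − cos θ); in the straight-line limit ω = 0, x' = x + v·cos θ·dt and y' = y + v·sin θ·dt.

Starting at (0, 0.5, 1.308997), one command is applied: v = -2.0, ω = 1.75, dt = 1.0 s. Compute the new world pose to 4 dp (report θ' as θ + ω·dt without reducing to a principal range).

(1.0096, -0.9348, 3.0590)

θ' = 1.3090 + 1.75·1.0 = 3.0590
R = v/ω = -2.0/1.75 = -1.1429
x' = 0 + -1.1429·(sin 3.0590 − sin 1.3090) = 1.0096
y' = 0.5 − -1.1429·(cos 3.0590 − cos 1.3090) = -0.9348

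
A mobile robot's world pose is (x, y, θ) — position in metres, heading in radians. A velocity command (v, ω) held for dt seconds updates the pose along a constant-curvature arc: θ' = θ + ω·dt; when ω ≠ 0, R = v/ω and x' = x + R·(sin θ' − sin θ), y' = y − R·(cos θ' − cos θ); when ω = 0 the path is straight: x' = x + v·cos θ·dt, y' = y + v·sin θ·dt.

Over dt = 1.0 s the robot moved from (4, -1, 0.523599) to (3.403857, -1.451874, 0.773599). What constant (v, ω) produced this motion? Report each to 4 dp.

Δθ = 0.773599 − 0.523599 = 0.250000
ω = Δθ/dt = 0.250000/1.0 = 0.2500
R = Δx/(sin θ' − sin θ) = -3.0000
v = R·ω = -3.0000·0.2500 = -0.7500

v = -0.7500, ω = 0.2500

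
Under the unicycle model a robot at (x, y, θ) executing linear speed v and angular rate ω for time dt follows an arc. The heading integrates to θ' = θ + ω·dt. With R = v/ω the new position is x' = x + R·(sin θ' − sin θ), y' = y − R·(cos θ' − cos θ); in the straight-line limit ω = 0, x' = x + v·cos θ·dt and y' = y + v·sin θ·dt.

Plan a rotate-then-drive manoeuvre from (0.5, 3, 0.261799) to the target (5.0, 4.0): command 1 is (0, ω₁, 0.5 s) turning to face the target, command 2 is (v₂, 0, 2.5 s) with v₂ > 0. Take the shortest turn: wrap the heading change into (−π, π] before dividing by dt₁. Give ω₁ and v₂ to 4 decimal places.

heading to target = atan2(4−3, 5−0.5) = 0.2187
Δθ = wrap(0.2187 − 0.2618) = -0.0431; ω₁ = Δθ/dt₁ = -0.0863
distance = √((5−0.5)² + (4−3)²) = 4.6098; v₂ = distance/dt₂ = 1.8439

ω₁ = -0.0863, v₂ = 1.8439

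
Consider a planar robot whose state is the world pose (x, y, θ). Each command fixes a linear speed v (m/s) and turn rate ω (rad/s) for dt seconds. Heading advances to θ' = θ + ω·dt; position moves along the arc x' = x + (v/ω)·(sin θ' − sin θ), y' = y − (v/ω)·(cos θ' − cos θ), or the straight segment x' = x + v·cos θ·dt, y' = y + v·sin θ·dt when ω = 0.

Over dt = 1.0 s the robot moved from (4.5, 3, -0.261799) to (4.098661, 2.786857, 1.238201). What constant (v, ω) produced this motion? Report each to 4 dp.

Δθ = 1.238201 − -0.261799 = 1.500000
ω = Δθ/dt = 1.500000/1.0 = 1.5000
R = Δx/(sin θ' − sin θ) = -0.3333
v = R·ω = -0.3333·1.5000 = -0.5000

v = -0.5000, ω = 1.5000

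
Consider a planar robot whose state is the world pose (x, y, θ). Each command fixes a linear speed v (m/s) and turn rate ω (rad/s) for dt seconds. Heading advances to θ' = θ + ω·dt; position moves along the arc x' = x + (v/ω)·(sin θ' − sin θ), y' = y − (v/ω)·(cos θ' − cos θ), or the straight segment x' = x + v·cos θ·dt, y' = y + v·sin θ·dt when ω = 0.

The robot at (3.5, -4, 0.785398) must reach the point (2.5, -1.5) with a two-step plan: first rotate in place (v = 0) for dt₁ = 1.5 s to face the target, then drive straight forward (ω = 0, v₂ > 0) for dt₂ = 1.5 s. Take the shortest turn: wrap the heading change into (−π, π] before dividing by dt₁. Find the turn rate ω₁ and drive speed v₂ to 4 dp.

ω₁ = 0.7773, v₂ = 1.7951

heading to target = atan2(-1.5−-4, 2.5−3.5) = 1.9513
Δθ = wrap(1.9513 − 0.7854) = 1.1659; ω₁ = Δθ/dt₁ = 0.7773
distance = √((2.5−3.5)² + (-1.5−-4)²) = 2.6926; v₂ = distance/dt₂ = 1.7951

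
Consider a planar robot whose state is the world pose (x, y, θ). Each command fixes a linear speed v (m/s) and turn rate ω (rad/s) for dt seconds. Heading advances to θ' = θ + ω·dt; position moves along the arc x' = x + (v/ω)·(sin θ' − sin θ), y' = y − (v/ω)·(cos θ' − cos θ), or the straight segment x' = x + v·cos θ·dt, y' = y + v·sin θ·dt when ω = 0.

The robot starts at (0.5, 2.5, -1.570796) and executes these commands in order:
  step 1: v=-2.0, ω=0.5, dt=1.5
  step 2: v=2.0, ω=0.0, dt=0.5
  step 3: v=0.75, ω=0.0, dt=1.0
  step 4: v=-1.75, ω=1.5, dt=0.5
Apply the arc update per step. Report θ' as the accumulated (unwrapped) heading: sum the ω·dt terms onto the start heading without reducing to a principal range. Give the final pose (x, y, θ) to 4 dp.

step 1: θ'=-0.8208 (R=-4.0000) → pose (-0.5732, 5.2266, -0.8208)
step 2: θ'=-0.8208 (straight) → pose (0.1084, 4.4949, -0.8208)
step 3: θ'=-0.8208 (straight) → pose (0.6196, 3.9461, -0.8208)
step 4: θ'=-0.0708 (R=-1.1667) → pose (-0.1515, 4.3146, -0.0708)

(-0.1515, 4.3146, -0.0708)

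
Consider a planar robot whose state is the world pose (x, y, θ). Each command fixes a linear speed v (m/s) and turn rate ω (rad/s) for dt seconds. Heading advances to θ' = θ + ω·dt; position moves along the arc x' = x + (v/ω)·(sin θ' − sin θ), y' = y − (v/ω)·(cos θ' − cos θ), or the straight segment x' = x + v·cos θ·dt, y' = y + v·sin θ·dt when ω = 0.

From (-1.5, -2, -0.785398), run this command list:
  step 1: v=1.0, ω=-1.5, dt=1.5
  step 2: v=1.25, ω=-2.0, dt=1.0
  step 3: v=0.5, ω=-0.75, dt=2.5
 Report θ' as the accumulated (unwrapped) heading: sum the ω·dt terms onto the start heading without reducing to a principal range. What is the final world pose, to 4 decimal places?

(-1.5362, -1.9863, -6.9104)

step 1: θ'=-3.0354 (R=-0.6667) → pose (-1.9007, -3.1343, -3.0354)
step 2: θ'=-5.0354 (R=-0.6250) → pose (-2.5597, -2.3144, -5.0354)
step 3: θ'=-6.9104 (R=-0.6667) → pose (-1.5362, -1.9863, -6.9104)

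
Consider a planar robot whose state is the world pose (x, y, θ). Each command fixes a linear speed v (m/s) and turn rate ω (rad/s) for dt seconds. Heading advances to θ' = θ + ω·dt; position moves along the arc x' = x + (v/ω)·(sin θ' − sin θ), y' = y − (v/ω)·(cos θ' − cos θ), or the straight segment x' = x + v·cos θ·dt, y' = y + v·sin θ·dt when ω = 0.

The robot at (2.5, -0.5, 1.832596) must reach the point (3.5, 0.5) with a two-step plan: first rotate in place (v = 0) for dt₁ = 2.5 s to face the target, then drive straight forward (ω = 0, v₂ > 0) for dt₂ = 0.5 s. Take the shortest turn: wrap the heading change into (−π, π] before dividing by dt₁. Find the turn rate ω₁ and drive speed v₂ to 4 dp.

heading to target = atan2(0.5−-0.5, 3.5−2.5) = 0.7854
Δθ = wrap(0.7854 − 1.8326) = -1.0472; ω₁ = Δθ/dt₁ = -0.4189
distance = √((3.5−2.5)² + (0.5−-0.5)²) = 1.4142; v₂ = distance/dt₂ = 2.8284

ω₁ = -0.4189, v₂ = 2.8284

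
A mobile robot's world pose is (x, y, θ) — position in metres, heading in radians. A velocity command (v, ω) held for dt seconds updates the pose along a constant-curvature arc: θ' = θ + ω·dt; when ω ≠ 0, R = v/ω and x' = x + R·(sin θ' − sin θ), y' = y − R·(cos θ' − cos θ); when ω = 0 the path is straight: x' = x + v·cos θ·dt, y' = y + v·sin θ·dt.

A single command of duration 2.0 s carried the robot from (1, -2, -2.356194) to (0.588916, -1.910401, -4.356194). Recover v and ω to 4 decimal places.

v = 0.2500, ω = -1.0000

Δθ = -4.356194 − -2.356194 = -2.000000
ω = Δθ/dt = -2.000000/2.0 = -1.0000
R = Δx/(sin θ' − sin θ) = -0.2500
v = R·ω = -0.2500·-1.0000 = 0.2500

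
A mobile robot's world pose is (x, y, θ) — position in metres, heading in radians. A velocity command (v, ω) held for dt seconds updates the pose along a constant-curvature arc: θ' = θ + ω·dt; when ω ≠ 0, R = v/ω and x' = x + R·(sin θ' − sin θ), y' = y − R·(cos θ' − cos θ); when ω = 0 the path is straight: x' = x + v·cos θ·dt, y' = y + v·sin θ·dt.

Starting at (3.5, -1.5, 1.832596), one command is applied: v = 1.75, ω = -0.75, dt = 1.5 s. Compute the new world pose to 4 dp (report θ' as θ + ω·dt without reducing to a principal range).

θ' = 1.8326 + -0.75·1.5 = 0.7076
R = v/ω = 1.75/-0.75 = -2.3333
x' = 3.5 + -2.3333·(sin 0.7076 − sin 1.8326) = 4.2371
y' = -1.5 − -2.3333·(cos 0.7076 − cos 1.8326) = 0.8771

(4.2371, 0.8771, 0.7076)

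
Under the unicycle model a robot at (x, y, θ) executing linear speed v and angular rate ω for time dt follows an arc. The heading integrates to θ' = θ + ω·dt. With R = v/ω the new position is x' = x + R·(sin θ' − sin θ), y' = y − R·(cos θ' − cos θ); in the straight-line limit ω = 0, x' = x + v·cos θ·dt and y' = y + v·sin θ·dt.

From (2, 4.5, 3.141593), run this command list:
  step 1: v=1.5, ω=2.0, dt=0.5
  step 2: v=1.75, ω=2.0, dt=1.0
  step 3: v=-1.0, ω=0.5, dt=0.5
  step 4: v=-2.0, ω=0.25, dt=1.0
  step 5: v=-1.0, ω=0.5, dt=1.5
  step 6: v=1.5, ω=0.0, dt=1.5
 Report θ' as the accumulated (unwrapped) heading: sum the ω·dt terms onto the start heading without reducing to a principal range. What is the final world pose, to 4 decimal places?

step 1: θ'=4.1416 (R=0.7500) → pose (1.3689, 4.1552, 4.1416)
step 2: θ'=6.1416 (R=0.8750) → pose (1.9817, 2.8162, 6.1416)
step 3: θ'=6.3916 (R=-2.0000) → pose (1.4831, 2.8245, 6.3916)
step 4: θ'=6.6416 (R=-8.0000) → pose (-0.4576, 2.3631, 6.6416)
step 5: θ'=7.3916 (R=-2.0000) → pose (-1.5460, 1.3824, 7.3916)
step 6: θ'=7.3916 (straight) → pose (-0.5423, 3.3961, 7.3916)

(-0.5423, 3.3961, 7.3916)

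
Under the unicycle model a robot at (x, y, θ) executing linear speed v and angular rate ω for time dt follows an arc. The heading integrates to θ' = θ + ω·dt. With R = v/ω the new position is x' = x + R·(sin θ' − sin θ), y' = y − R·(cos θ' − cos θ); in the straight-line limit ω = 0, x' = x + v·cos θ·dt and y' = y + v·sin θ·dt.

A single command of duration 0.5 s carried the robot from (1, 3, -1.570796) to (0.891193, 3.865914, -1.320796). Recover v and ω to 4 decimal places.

v = -1.7500, ω = 0.5000

Δθ = -1.320796 − -1.570796 = 0.250000
ω = Δθ/dt = 0.250000/0.5 = 0.5000
R = −Δy/(cos θ' − cos θ) = -3.5000
v = R·ω = -3.5000·0.5000 = -1.7500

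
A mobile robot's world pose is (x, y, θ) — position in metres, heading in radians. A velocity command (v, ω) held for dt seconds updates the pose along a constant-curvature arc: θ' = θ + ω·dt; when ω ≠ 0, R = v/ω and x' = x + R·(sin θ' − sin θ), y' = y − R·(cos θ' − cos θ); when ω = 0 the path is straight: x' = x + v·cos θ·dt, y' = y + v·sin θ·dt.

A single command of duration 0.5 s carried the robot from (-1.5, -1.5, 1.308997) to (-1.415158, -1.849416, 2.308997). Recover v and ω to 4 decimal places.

v = -0.7500, ω = 2.0000

Δθ = 2.308997 − 1.308997 = 1.000000
ω = Δθ/dt = 1.000000/0.5 = 2.0000
R = −Δy/(cos θ' − cos θ) = -0.3750
v = R·ω = -0.3750·2.0000 = -0.7500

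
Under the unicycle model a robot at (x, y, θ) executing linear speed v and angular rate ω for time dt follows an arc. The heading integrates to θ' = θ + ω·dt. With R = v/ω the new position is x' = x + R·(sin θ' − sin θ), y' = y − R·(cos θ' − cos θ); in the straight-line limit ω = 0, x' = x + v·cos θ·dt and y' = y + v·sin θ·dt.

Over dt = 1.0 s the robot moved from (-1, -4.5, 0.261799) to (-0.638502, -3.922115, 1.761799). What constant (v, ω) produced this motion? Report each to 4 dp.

v = 0.7500, ω = 1.5000

Δθ = 1.761799 − 0.261799 = 1.500000
ω = Δθ/dt = 1.500000/1.0 = 1.5000
R = −Δy/(cos θ' − cos θ) = 0.5000
v = R·ω = 0.5000·1.5000 = 0.7500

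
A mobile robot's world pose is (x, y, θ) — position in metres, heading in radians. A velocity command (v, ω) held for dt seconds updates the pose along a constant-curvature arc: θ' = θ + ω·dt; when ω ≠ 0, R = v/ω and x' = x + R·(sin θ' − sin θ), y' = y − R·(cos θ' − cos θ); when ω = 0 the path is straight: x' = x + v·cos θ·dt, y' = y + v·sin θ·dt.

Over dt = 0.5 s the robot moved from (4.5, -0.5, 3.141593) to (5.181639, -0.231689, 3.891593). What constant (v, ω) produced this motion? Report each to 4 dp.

Δθ = 3.891593 − 3.141593 = 0.750000
ω = Δθ/dt = 0.750000/0.5 = 1.5000
R = Δx/(sin θ' − sin θ) = -1.0000
v = R·ω = -1.0000·1.5000 = -1.5000

v = -1.5000, ω = 1.5000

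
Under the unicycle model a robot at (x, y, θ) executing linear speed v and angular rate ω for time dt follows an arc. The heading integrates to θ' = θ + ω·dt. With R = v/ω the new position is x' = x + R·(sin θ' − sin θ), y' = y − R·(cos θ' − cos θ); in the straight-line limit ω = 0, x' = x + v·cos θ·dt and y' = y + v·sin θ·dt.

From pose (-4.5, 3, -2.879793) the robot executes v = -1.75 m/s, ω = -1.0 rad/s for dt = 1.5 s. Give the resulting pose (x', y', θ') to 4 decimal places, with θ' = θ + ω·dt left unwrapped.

θ' = -2.8798 + -1.0·1.5 = -4.3798
R = v/ω = -1.75/-1.0 = 1.7500
x' = -4.5 + 1.7500·(sin -4.3798 − sin -2.8798) = -2.3930
y' = 3 − 1.7500·(cos -4.3798 − cos -2.8798) = 1.8810

(-2.3930, 1.8810, -4.3798)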